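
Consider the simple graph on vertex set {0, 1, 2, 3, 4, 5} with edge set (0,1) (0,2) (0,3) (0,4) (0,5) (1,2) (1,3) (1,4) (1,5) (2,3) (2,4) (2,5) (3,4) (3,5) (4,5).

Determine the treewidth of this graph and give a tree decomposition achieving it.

Treewidth 5.
Bags: B1 = {0, 1, 2, 3, 4, 5}
Tree: (single bag)

A single bag containing all 6 vertices is trivially a valid decomposition of width 5. On the other hand G contains the 6-clique {0, 1, 2, 3, 4, 5}. A clique must lie in a single bag of any decomposition, so no decomposition can have width below 5. Combining the bounds, tw(G) = 5.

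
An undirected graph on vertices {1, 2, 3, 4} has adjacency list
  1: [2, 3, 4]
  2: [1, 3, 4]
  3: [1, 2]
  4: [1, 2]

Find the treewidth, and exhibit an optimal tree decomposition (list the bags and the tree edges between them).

Every bag has size at most 3, so the width is 3 − 1 = 2 and tw(G) ≤ 2. For the lower bound, the 3 vertices {1, 2, 3} are pairwise adjacent, and any tree decomposition puts a clique entirely inside one bag — forcing width ≥ 2. Hence tw(G) = 2 exactly.

Treewidth 2.
Bags: B1 = {1, 2, 4}  B2 = {1, 2, 3}
Tree: B1–B2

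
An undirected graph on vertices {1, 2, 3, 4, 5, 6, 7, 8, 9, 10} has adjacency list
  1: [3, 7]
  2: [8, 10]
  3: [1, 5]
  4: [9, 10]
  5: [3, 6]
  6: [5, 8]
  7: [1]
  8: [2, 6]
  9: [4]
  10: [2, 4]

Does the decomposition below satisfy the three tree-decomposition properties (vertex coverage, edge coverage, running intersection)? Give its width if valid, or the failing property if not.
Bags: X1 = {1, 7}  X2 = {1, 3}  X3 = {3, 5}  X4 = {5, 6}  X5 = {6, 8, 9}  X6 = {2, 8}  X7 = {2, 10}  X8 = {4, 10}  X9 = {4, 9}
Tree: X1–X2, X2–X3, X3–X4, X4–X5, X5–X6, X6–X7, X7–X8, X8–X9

No — bags containing vertex 9 are not connected in the tree.

A tree decomposition must satisfy three properties: every vertex lies in some bag; for every edge, both endpoints lie together in some bag; and for every vertex, the bags containing it form a connected subtree. Here bags containing vertex 9 are not connected in the tree, so the decomposition is invalid.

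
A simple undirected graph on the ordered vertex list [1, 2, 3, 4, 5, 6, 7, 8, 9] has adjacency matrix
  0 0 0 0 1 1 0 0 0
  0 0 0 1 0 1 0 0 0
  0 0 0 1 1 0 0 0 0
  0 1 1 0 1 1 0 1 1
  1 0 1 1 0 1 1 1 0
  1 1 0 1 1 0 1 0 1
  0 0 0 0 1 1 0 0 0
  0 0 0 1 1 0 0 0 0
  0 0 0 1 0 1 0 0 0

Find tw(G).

2

A width-2 tree decomposition is:
Bags: B1 = {1, 5, 6}  B2 = {4, 5, 6}  B3 = {4, 5, 8}  B4 = {3, 4, 5}  B5 = {5, 6, 7}  B6 = {4, 6, 9}  B7 = {2, 4, 6}
Tree: B1–B2, B2–B3, B2–B4, B1–B5, B2–B6, B2–B7
Every bag has size at most 3, so the width is 3 − 1 = 2 and tw(G) ≤ 2. On the other hand G contains the 3-clique {1, 5, 6}. A clique must lie in a single bag of any decomposition, so no decomposition can have width below 2. Hence tw(G) = 2 exactly.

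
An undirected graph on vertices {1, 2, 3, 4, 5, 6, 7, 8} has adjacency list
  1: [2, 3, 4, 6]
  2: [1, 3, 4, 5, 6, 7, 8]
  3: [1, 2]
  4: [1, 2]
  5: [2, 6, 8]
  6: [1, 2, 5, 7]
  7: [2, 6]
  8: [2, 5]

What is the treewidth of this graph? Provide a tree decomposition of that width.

Each bag holds 3 vertices, so the decomposition has width 2, which upper-bounds the treewidth. For the lower bound, the 3 vertices {2, 5, 8} are pairwise adjacent, and any tree decomposition puts a clique entirely inside one bag — forcing width ≥ 2. Therefore the treewidth is 2.

Treewidth 2.
Bags: B1 = {2, 5, 6}  B2 = {1, 2, 6}  B3 = {1, 2, 3}  B4 = {1, 2, 4}  B5 = {2, 6, 7}  B6 = {2, 5, 8}
Tree: B1–B2, B2–B3, B2–B4, B1–B5, B1–B6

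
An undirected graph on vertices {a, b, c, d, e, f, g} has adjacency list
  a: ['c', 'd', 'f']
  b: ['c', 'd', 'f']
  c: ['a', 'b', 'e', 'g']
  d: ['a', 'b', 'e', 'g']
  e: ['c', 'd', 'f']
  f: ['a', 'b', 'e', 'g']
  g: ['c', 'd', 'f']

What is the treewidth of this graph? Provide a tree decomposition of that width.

Treewidth 3.
Bags: B1 = {c, d, f, g}  B2 = {c, d, e, f}  B3 = {b, c, d, f}  B4 = {a, c, d, f}
Tree: B1–B2, B2–B3, B3–B4

Every bag has size at most 4, so the width is 4 − 1 = 3 and tw(G) ≤ 3. For the lower bound: the 4 vertex sets {f,g}, {d,e}, {c}, {b} are disjoint, each induces a connected subgraph, and every pair is joined by at least one edge of G. Contracting each set to a single vertex therefore yields K_{4} as a minor, and since treewidth is minor-monotone, tw(G) ≥ tw(K_{4}) = 3. Combining the bounds, tw(G) = 3.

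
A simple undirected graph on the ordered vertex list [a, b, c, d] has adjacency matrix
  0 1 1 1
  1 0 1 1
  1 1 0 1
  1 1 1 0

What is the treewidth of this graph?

A width-3 tree decomposition is:
Bags: B1 = {a, b, c, d}
Tree: (single bag)
With just one bag of size 4, the width is 4 − 1 = 3, so tw(G) ≤ 3. On the other hand G contains the 4-clique {a, b, c, d}. A clique must lie in a single bag of any decomposition, so no decomposition can have width below 3. The upper and lower bounds meet at 3, so that is the treewidth.

3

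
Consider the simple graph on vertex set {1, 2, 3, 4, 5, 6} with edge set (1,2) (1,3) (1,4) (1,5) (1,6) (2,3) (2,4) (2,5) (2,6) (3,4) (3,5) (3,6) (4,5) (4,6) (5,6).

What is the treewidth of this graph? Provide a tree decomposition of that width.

A single bag containing all 6 vertices is trivially a valid decomposition of width 5. On the other hand G contains the 6-clique {1, 2, 3, 4, 5, 6}. A clique must lie in a single bag of any decomposition, so no decomposition can have width below 5. The upper and lower bounds meet at 5, so that is the treewidth.

Treewidth 5.
Bags: B1 = {1, 2, 3, 4, 5, 6}
Tree: (single bag)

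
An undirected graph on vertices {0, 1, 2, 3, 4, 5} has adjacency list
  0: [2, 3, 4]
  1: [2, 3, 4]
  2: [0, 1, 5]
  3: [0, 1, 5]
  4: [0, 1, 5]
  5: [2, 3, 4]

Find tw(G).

A width-3 tree decomposition is:
Bags: B1 = {0, 1, 4, 5}  B2 = {0, 1, 3, 5}  B3 = {0, 1, 2, 5}
Tree: B1–B2, B2–B3
The largest bag has 4 vertices, giving width 3; this decomposition certifies tw(G) ≤ 3. For the lower bound: the 4 vertex sets {4,5}, {0,3}, {1}, {2} are disjoint, each induces a connected subgraph, and every pair is joined by at least one edge of G. Contracting each set to a single vertex therefore yields K_{4} as a minor, and since treewidth is minor-monotone, tw(G) ≥ tw(K_{4}) = 3. The upper and lower bounds meet at 3, so that is the treewidth.

3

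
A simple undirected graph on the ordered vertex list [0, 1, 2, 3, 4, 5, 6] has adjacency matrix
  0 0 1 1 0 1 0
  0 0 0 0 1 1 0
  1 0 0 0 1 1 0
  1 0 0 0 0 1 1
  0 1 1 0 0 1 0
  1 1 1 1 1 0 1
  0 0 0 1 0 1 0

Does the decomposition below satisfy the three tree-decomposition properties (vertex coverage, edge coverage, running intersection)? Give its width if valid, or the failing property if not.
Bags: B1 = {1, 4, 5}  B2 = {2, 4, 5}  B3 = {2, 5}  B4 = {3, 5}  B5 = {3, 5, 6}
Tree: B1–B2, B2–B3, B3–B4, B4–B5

No — vertex 0 appears in no bag.

A tree decomposition must satisfy three properties: every vertex lies in some bag; for every edge, both endpoints lie together in some bag; and for every vertex, the bags containing it form a connected subtree. Here vertex 0 appears in no bag, so the decomposition is invalid.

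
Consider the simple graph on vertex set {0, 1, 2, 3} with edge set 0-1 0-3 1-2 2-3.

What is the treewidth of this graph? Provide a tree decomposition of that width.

Every bag has size at most 3, so the width is 3 − 1 = 2 and tw(G) ≤ 2. Since 3–2–1–0–3 is a cycle in G, G is not acyclic. Forests are exactly the graphs of treewidth ≤ 1, so tw(G) ≥ 2. The upper and lower bounds meet at 2, so that is the treewidth.

Treewidth 2.
One optimal decomposition is:
Bags: B1 = {1, 2, 3}  B2 = {0, 1, 3}
Tree: B1–B2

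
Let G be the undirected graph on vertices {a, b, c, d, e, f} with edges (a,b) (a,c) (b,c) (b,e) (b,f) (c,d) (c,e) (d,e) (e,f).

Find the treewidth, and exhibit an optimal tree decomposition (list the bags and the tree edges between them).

Treewidth 2.
One such decomposition:
Bags: B1 = {b, c, e}  B2 = {a, b, c}  B3 = {c, d, e}  B4 = {b, e, f}
Tree: B1–B2, B1–B3, B1–B4

Each bag holds 3 vertices, so the decomposition has width 2, which upper-bounds the treewidth. For the lower bound, the 3 vertices {c, d, e} are pairwise adjacent, and any tree decomposition puts a clique entirely inside one bag — forcing width ≥ 2. Therefore the treewidth is 2.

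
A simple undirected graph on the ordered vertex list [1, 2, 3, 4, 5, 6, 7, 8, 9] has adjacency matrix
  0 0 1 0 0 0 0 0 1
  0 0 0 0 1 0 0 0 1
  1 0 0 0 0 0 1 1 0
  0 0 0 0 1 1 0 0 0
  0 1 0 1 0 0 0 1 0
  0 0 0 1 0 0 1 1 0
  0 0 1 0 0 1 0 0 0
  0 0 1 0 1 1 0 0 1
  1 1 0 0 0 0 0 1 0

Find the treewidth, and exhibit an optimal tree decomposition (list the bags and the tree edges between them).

Every bag has size at most 4, so the width is 4 − 1 = 3 and tw(G) ≤ 3. For the lower bound: the 4 vertex sets {1,3,7}, {6}, {8}, {2,4,5,9} are disjoint, each induces a connected subgraph, and every pair is joined by at least one edge of G. Contracting each set to a single vertex therefore yields K_{4} as a minor, and since treewidth is minor-monotone, tw(G) ≥ tw(K_{4}) = 3. Combining the bounds, tw(G) = 3.

Treewidth 3.
One such decomposition:
Bags: B1 = {1, 3, 6, 7}  B2 = {1, 3, 6, 8}  B3 = {1, 6, 8, 9}  B4 = {4, 6, 8, 9}  B5 = {4, 5, 8, 9}  B6 = {2, 4, 5, 9}
Tree: B1–B2, B2–B3, B3–B4, B4–B5, B5–B6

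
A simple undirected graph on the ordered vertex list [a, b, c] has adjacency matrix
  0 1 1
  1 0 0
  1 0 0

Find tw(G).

1

A width-1 tree decomposition is:
Bags: B1 = {a, c}  B2 = {a, b}
Tree: B1–B2
The largest bag has 2 vertices, giving width 1; this decomposition certifies tw(G) ≤ 1. G has an edge, so its treewidth is at least 1. The upper and lower bounds meet at 1, so that is the treewidth.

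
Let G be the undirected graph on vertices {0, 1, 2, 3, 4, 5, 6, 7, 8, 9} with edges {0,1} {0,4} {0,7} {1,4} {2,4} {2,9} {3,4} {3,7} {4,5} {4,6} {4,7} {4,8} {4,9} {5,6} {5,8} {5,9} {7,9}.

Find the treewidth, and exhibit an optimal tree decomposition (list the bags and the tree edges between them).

Treewidth 2.
One optimal decomposition is:
Bags: B1 = {3, 4, 7}  B2 = {4, 7, 9}  B3 = {0, 4, 7}  B4 = {4, 5, 9}  B5 = {4, 5, 6}  B6 = {2, 4, 9}  B7 = {4, 5, 8}  B8 = {0, 1, 4}
Tree: B1–B2, B1–B3, B2–B4, B4–B5, B2–B6, B4–B7, B3–B8

Every bag has size at most 3, so the width is 3 − 1 = 2 and tw(G) ≤ 2. Conversely, {0, 1, 4} is a clique of size 3, and the vertices of any clique must share a bag in every tree decomposition; so some bag has ≥ 3 vertices and tw(G) ≥ 2. Therefore the treewidth is 2.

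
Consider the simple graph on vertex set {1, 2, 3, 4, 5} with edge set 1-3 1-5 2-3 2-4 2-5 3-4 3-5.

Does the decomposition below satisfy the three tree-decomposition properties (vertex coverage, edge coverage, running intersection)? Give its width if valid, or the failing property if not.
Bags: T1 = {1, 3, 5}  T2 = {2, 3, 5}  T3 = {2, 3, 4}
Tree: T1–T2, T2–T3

Checking the three conditions: (i) the bags cover all of {1, 2, 3, 4, 5}; (ii) for each edge, some bag contains both endpoints; (iii) the bags containing any fixed vertex form a subtree. All hold, so the decomposition is valid with width 3 − 1 = 2.

Yes; width 2.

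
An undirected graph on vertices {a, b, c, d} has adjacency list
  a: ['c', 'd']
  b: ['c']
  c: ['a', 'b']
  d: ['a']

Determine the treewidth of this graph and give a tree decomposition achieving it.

Treewidth 1.
One optimal decomposition is:
Bags: B1 = {a, c}  B2 = {a, d}  B3 = {b, c}
Tree: B1–B2, B1–B3

The largest bag has 2 vertices, giving width 1; this decomposition certifies tw(G) ≤ 1. Any graph with an edge has treewidth ≥ 1, and G has the edge a–c. The upper and lower bounds meet at 1, so that is the treewidth.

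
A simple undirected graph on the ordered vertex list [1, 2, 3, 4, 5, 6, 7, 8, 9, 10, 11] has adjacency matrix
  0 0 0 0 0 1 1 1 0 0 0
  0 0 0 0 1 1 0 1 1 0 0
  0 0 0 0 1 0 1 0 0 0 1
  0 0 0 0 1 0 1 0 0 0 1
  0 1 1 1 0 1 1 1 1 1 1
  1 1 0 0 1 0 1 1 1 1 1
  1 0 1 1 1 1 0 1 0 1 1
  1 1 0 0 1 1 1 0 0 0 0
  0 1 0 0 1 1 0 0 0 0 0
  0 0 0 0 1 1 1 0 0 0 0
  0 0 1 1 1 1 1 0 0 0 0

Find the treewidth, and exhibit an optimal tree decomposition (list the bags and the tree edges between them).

Every bag has size at most 4, so the width is 4 − 1 = 3 and tw(G) ≤ 3. On the other hand G contains the 4-clique {1, 6, 7, 8}. A clique must lie in a single bag of any decomposition, so no decomposition can have width below 3. The upper and lower bounds meet at 3, so that is the treewidth.

Treewidth 3.
One optimal decomposition is:
Bags: B1 = {5, 6, 7, 8}  B2 = {5, 6, 7, 11}  B3 = {2, 5, 6, 8}  B4 = {2, 5, 6, 9}  B5 = {4, 5, 7, 11}  B6 = {3, 5, 7, 11}  B7 = {5, 6, 7, 10}  B8 = {1, 6, 7, 8}
Tree: B1–B2, B1–B3, B3–B4, B2–B5, B2–B6, B2–B7, B1–B8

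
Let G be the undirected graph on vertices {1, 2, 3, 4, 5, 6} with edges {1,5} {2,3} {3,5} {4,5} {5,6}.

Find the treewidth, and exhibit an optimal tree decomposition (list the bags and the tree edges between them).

Treewidth 1.
Bags: B1 = {5, 6}  B2 = {3, 5}  B3 = {2, 3}  B4 = {4, 5}  B5 = {1, 5}
Tree: B1–B2, B2–B3, B2–B4, B1–B5

The largest bag has 2 vertices, giving width 1; this decomposition certifies tw(G) ≤ 1. G has an edge, so its treewidth is at least 1. Therefore the treewidth is 1.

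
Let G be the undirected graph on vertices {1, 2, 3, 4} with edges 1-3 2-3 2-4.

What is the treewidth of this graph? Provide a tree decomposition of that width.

Treewidth 1.
Bags: B1 = {1, 3}  B2 = {2, 3}  B3 = {2, 4}
Tree: B1–B2, B2–B3

Every bag has size at most 2, so the width is 2 − 1 = 1 and tw(G) ≤ 1. Since G has at least one edge (e.g. 1–3), it is not an edgeless graph, so tw(G) ≥ 1. The upper and lower bounds meet at 1, so that is the treewidth.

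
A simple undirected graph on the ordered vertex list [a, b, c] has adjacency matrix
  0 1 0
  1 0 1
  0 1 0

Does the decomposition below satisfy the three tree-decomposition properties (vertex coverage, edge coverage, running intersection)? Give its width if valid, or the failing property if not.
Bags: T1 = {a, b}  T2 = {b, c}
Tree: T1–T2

Yes; width 1.

Vertex coverage: the bags together contain {a, b, c}, the full vertex set. Edge coverage: each edge of G has both endpoints in at least one bag. Running intersection: for every vertex, the bags containing it form a connected subtree. All three properties hold, so this is a valid tree decomposition of width max|bag| − 1 = 1, and hence tw(G) ≤ 1.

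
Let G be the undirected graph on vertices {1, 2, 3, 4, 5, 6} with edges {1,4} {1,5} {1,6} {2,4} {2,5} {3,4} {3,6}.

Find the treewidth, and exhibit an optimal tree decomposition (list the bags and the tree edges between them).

Treewidth 2.
One optimal decomposition is:
Bags: B1 = {1, 3, 6}  B2 = {1, 3, 4}  B3 = {1, 4, 5}  B4 = {2, 4, 5}
Tree: B1–B2, B2–B3, B3–B4

Every bag has size at most 3, so the width is 3 − 1 = 2 and tw(G) ≤ 2. The edges 6–3–4–1–6 form a cycle, so G is not a tree and its treewidth is at least 2. Combining the bounds, tw(G) = 2.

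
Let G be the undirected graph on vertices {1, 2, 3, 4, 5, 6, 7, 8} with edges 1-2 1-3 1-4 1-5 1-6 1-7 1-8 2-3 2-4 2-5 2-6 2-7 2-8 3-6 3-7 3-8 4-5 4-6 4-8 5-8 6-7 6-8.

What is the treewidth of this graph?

4

A width-4 tree decomposition is:
Bags: B1 = {1, 2, 3, 6, 8}  B2 = {1, 2, 4, 6, 8}  B3 = {1, 2, 3, 6, 7}  B4 = {1, 2, 4, 5, 8}
Tree: B1–B2, B1–B3, B2–B4
The largest bag has 5 vertices, giving width 4; this decomposition certifies tw(G) ≤ 4. Conversely, {1, 2, 4, 5, 8} is a clique of size 5, and the vertices of any clique must share a bag in every tree decomposition; so some bag has ≥ 5 vertices and tw(G) ≥ 4. Combining the bounds, tw(G) = 4.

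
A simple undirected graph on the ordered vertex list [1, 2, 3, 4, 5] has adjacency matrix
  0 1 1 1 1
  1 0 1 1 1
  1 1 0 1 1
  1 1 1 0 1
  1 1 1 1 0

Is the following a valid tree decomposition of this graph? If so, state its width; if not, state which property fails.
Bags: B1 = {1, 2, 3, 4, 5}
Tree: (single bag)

Every vertex of G appears in some bag (union = {1, 2, 3, 4, 5}); every edge is covered by a bag; and for each vertex v the set of bags containing v is connected in the bag tree. The decomposition is therefore valid. The largest bag has 5 vertices, so the width is 4.

Yes; width 4.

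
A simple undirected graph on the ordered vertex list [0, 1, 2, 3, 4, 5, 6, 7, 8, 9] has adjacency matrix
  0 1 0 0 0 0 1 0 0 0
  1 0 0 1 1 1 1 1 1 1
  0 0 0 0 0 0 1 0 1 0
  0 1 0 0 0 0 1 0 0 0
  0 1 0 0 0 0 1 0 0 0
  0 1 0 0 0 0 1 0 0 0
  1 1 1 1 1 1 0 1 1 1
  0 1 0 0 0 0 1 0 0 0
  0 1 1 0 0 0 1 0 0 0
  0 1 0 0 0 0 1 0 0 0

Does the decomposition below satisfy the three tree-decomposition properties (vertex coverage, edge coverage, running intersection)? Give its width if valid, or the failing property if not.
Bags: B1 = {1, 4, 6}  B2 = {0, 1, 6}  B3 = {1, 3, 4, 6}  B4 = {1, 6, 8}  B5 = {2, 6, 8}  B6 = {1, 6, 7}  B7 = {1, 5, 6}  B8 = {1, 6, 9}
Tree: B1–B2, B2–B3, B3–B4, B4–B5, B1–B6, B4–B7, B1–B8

A tree decomposition must satisfy three properties: every vertex lies in some bag; for every edge, both endpoints lie together in some bag; and for every vertex, the bags containing it form a connected subtree. Here bags containing vertex 4 are not connected in the tree, so the decomposition is invalid.

No — bags containing vertex 4 are not connected in the tree.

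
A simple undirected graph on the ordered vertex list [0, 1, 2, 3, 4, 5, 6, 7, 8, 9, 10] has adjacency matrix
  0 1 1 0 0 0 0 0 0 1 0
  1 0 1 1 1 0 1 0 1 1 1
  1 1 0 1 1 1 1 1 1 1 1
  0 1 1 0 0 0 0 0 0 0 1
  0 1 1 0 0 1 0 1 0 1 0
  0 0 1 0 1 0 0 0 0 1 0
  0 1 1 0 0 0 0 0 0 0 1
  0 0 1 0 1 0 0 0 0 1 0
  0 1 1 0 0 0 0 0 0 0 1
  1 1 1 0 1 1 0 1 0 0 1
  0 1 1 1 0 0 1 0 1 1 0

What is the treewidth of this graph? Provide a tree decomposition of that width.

Each bag holds 4 vertices, so the decomposition has width 3, which upper-bounds the treewidth. On the other hand G contains the 4-clique {0, 1, 2, 9}. A clique must lie in a single bag of any decomposition, so no decomposition can have width below 3. The upper and lower bounds meet at 3, so that is the treewidth.

Treewidth 3.
One optimal decomposition is:
Bags: B1 = {1, 2, 9, 10}  B2 = {1, 2, 8, 10}  B3 = {1, 2, 4, 9}  B4 = {1, 2, 6, 10}  B5 = {2, 4, 7, 9}  B6 = {1, 2, 3, 10}  B7 = {2, 4, 5, 9}  B8 = {0, 1, 2, 9}
Tree: B1–B2, B1–B3, B1–B4, B3–B5, B4–B6, B3–B7, B1–B8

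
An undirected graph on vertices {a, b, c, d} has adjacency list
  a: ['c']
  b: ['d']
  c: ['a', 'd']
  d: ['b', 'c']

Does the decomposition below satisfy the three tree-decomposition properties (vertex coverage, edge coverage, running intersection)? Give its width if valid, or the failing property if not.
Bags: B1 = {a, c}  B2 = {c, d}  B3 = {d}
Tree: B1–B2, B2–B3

No — vertex b appears in no bag.

A tree decomposition must satisfy three properties: every vertex lies in some bag; for every edge, both endpoints lie together in some bag; and for every vertex, the bags containing it form a connected subtree. Here vertex b appears in no bag, so the decomposition is invalid.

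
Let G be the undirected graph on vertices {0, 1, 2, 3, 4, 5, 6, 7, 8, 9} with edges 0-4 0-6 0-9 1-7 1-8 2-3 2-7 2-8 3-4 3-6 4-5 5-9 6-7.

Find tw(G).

A width-2 tree decomposition is:
Bags: B1 = {1, 2, 8}  B2 = {1, 2, 7}  B3 = {2, 3, 7}  B4 = {3, 6, 7}  B5 = {3, 4, 6}  B6 = {0, 4, 6}  B7 = {0, 4, 5}  B8 = {0, 5, 9}
Tree: B1–B2, B2–B3, B3–B4, B4–B5, B5–B6, B6–B7, B7–B8
Each bag holds 3 vertices, so the decomposition has width 2, which upper-bounds the treewidth. For the lower bound, G contains the cycle 8–1–7–2–8, so G is not a forest; only forests have treewidth ≤ 1, hence tw(G) ≥ 2. The upper and lower bounds meet at 2, so that is the treewidth.

2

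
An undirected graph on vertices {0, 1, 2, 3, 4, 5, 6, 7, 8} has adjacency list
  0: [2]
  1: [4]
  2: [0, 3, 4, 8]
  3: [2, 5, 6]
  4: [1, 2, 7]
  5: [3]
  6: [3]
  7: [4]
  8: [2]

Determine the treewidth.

A width-1 tree decomposition is:
Bags: B1 = {2, 3}  B2 = {2, 4}  B3 = {2, 8}  B4 = {0, 2}  B5 = {3, 6}  B6 = {4, 7}  B7 = {1, 4}  B8 = {3, 5}
Tree: B1–B2, B2–B3, B2–B4, B1–B5, B2–B6, B2–B7, B5–B8
The largest bag has 2 vertices, giving width 1; this decomposition certifies tw(G) ≤ 1. G has an edge, so its treewidth is at least 1. The upper and lower bounds meet at 1, so that is the treewidth.

1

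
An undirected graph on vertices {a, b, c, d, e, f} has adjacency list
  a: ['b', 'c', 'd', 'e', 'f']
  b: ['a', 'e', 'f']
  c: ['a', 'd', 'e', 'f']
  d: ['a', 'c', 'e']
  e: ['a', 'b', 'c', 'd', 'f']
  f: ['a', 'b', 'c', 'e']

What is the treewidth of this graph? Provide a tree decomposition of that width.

Each bag holds 4 vertices, so the decomposition has width 3, which upper-bounds the treewidth. On the other hand G contains the 4-clique {a, c, d, e}. A clique must lie in a single bag of any decomposition, so no decomposition can have width below 3. Combining the bounds, tw(G) = 3.

Treewidth 3.
One such decomposition:
Bags: B1 = {a, c, e, f}  B2 = {a, c, d, e}  B3 = {a, b, e, f}
Tree: B1–B2, B1–B3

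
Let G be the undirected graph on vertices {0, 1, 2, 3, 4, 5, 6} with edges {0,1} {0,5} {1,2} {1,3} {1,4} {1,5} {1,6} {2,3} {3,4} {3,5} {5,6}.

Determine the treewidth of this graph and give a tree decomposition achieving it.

The largest bag has 3 vertices, giving width 2; this decomposition certifies tw(G) ≤ 2. Conversely, {0, 1, 5} is a clique of size 3, and the vertices of any clique must share a bag in every tree decomposition; so some bag has ≥ 3 vertices and tw(G) ≥ 2. Therefore the treewidth is 2.

Treewidth 2.
One optimal decomposition is:
Bags: B1 = {1, 3, 5}  B2 = {1, 3, 4}  B3 = {1, 2, 3}  B4 = {0, 1, 5}  B5 = {1, 5, 6}
Tree: B1–B2, B2–B3, B1–B4, B1–B5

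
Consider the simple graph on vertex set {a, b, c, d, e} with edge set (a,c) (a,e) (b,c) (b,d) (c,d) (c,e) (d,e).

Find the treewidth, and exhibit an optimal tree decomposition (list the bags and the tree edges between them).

Treewidth 2.
One optimal decomposition is:
Bags: B1 = {c, d, e}  B2 = {a, c, e}  B3 = {b, c, d}
Tree: B1–B2, B1–B3

Each bag holds 3 vertices, so the decomposition has width 2, which upper-bounds the treewidth. On the other hand G contains the 3-clique {c, d, e}. A clique must lie in a single bag of any decomposition, so no decomposition can have width below 2. Combining the bounds, tw(G) = 2.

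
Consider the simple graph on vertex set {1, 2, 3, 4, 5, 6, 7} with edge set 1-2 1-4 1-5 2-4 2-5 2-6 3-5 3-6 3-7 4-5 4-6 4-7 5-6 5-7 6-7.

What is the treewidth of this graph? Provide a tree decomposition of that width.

Treewidth 3.
Bags: B1 = {4, 5, 6, 7}  B2 = {3, 5, 6, 7}  B3 = {2, 4, 5, 6}  B4 = {1, 2, 4, 5}
Tree: B1–B2, B1–B3, B3–B4

Each bag holds 4 vertices, so the decomposition has width 3, which upper-bounds the treewidth. On the other hand G contains the 4-clique {3, 5, 6, 7}. A clique must lie in a single bag of any decomposition, so no decomposition can have width below 3. The upper and lower bounds meet at 3, so that is the treewidth.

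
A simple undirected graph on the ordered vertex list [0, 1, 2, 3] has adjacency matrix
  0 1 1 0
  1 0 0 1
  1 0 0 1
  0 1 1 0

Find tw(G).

A width-2 tree decomposition is:
Bags: B1 = {0, 1, 3}  B2 = {0, 2, 3}
Tree: B1–B2
Every bag has size at most 3, so the width is 3 − 1 = 2 and tw(G) ≤ 2. The edges 3–1–0–2–3 form a cycle, so G is not a tree and its treewidth is at least 2. Therefore the treewidth is 2.

2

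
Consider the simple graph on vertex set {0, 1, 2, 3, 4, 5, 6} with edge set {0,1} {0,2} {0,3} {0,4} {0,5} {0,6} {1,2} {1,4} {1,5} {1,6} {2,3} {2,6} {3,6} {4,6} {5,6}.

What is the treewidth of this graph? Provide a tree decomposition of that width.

Treewidth 3.
One optimal decomposition is:
Bags: B1 = {0, 1, 4, 6}  B2 = {0, 1, 2, 6}  B3 = {0, 1, 5, 6}  B4 = {0, 2, 3, 6}
Tree: B1–B2, B2–B3, B2–B4

The largest bag has 4 vertices, giving width 3; this decomposition certifies tw(G) ≤ 3. For the lower bound, the 4 vertices {0, 1, 2, 6} are pairwise adjacent, and any tree decomposition puts a clique entirely inside one bag — forcing width ≥ 3. Combining the bounds, tw(G) = 3.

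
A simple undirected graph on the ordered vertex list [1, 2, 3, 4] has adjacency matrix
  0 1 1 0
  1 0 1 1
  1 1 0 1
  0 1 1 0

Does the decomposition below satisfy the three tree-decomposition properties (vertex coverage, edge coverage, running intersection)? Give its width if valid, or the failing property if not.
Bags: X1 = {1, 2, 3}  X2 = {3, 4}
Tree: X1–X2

A tree decomposition must satisfy three properties: every vertex lies in some bag; for every edge, both endpoints lie together in some bag; and for every vertex, the bags containing it form a connected subtree. Here edge (2,4) lies in no bag, so the decomposition is invalid.

No — edge (2,4) lies in no bag.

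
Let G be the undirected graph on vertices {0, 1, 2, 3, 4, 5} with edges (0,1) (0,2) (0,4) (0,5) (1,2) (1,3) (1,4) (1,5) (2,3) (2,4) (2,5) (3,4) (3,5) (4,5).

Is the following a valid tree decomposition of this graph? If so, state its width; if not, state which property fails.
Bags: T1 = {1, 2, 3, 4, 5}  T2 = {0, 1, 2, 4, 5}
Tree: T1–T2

Yes; width 4.

Every vertex of G appears in some bag (union = {0, 1, 2, 3, 4, 5}); every edge is covered by a bag; and for each vertex v the set of bags containing v is connected in the bag tree. The decomposition is therefore valid. The largest bag has 5 vertices, so the width is 4.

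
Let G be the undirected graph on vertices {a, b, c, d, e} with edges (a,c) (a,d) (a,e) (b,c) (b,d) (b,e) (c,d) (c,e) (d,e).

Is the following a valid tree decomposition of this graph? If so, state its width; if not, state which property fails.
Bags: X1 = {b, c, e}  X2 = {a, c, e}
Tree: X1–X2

No — vertex d appears in no bag.

A tree decomposition must satisfy three properties: every vertex lies in some bag; for every edge, both endpoints lie together in some bag; and for every vertex, the bags containing it form a connected subtree. Here vertex d appears in no bag, so the decomposition is invalid.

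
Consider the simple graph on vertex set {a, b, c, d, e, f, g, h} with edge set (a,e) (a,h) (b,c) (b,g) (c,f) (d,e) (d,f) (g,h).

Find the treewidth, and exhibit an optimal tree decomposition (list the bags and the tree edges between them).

Each bag holds 3 vertices, so the decomposition has width 2, which upper-bounds the treewidth. Since e–a–h–g–b–c–f–d–e is a cycle in G, G is not acyclic. Forests are exactly the graphs of treewidth ≤ 1, so tw(G) ≥ 2. The upper and lower bounds meet at 2, so that is the treewidth.

Treewidth 2.
One optimal decomposition is:
Bags: B1 = {a, e, h}  B2 = {e, g, h}  B3 = {b, e, g}  B4 = {b, c, e}  B5 = {c, e, f}  B6 = {d, e, f}
Tree: B1–B2, B2–B3, B3–B4, B4–B5, B5–B6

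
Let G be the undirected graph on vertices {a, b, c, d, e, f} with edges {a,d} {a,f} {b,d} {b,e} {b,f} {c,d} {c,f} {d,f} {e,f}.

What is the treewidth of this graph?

2

A width-2 tree decomposition is:
Bags: B1 = {b, d, f}  B2 = {c, d, f}  B3 = {a, d, f}  B4 = {b, e, f}
Tree: B1–B2, B1–B3, B1–B4
Every bag has size at most 3, so the width is 3 − 1 = 2 and tw(G) ≤ 2. For the lower bound, the 3 vertices {c, d, f} are pairwise adjacent, and any tree decomposition puts a clique entirely inside one bag — forcing width ≥ 2. Combining the bounds, tw(G) = 2.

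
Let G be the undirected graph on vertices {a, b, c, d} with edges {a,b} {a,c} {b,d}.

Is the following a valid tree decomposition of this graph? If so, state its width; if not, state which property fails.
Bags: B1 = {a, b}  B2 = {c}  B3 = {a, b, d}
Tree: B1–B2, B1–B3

A tree decomposition must satisfy three properties: every vertex lies in some bag; for every edge, both endpoints lie together in some bag; and for every vertex, the bags containing it form a connected subtree. Here edge (a,c) lies in no bag, so the decomposition is invalid.

No — edge (a,c) lies in no bag.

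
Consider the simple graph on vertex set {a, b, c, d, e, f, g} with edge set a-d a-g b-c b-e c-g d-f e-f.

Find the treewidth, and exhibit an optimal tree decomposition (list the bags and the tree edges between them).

The largest bag has 3 vertices, giving width 2; this decomposition certifies tw(G) ≤ 2. Since a–g–c–b–e–f–d–a is a cycle in G, G is not acyclic. Forests are exactly the graphs of treewidth ≤ 1, so tw(G) ≥ 2. Hence tw(G) = 2 exactly.

Treewidth 2.
Bags: B1 = {a, c, g}  B2 = {a, b, c}  B3 = {a, b, e}  B4 = {a, e, f}  B5 = {a, d, f}
Tree: B1–B2, B2–B3, B3–B4, B4–B5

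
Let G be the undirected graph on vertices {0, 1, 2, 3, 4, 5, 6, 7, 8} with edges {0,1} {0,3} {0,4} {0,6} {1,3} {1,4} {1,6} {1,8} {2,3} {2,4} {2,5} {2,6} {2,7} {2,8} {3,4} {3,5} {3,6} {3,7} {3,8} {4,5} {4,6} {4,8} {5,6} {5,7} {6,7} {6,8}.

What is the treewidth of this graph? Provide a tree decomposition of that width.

Treewidth 4.
One such decomposition:
Bags: B1 = {2, 3, 4, 6, 8}  B2 = {2, 3, 4, 5, 6}  B3 = {1, 3, 4, 6, 8}  B4 = {2, 3, 5, 6, 7}  B5 = {0, 1, 3, 4, 6}
Tree: B1–B2, B1–B3, B2–B4, B3–B5

Each bag holds 5 vertices, so the decomposition has width 4, which upper-bounds the treewidth. On the other hand G contains the 5-clique {0, 1, 3, 4, 6}. A clique must lie in a single bag of any decomposition, so no decomposition can have width below 4. Therefore the treewidth is 4.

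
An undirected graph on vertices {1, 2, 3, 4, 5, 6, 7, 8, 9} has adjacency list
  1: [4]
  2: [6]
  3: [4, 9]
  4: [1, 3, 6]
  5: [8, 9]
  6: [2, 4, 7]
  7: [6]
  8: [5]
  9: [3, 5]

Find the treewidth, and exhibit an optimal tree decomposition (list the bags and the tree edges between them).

Treewidth 1.
One such decomposition:
Bags: B1 = {5, 8}  B2 = {5, 9}  B3 = {3, 9}  B4 = {3, 4}  B5 = {1, 4}  B6 = {4, 6}  B7 = {6, 7}  B8 = {2, 6}
Tree: B1–B2, B2–B3, B3–B4, B4–B5, B5–B6, B6–B7, B7–B8

The largest bag has 2 vertices, giving width 1; this decomposition certifies tw(G) ≤ 1. Since G has at least one edge (e.g. 5–8), it is not an edgeless graph, so tw(G) ≥ 1. The upper and lower bounds meet at 1, so that is the treewidth.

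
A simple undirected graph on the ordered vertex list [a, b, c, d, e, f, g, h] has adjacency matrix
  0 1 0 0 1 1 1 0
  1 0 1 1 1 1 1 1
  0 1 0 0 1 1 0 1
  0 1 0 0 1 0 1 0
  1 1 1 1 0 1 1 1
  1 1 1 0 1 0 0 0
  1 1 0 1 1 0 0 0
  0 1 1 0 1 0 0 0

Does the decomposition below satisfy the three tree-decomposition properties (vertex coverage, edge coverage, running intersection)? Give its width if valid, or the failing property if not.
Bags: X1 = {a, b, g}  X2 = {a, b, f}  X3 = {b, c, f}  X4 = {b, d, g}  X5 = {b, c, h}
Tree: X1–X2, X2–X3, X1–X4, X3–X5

No — vertex e appears in no bag.

A tree decomposition must satisfy three properties: every vertex lies in some bag; for every edge, both endpoints lie together in some bag; and for every vertex, the bags containing it form a connected subtree. Here vertex e appears in no bag, so the decomposition is invalid.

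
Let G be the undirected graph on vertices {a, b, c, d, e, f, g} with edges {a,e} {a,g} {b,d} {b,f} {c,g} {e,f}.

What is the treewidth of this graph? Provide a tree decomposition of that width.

Treewidth 1.
Bags: B1 = {c, g}  B2 = {a, g}  B3 = {a, e}  B4 = {e, f}  B5 = {b, f}  B6 = {b, d}
Tree: B1–B2, B2–B3, B3–B4, B4–B5, B5–B6

Each bag holds 2 vertices, so the decomposition has width 1, which upper-bounds the treewidth. Any graph with an edge has treewidth ≥ 1, and G has the edge c–g. Hence tw(G) = 1 exactly.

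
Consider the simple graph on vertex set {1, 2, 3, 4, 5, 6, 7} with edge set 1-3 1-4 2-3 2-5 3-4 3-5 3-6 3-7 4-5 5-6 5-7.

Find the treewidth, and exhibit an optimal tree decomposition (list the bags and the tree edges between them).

The largest bag has 3 vertices, giving width 2; this decomposition certifies tw(G) ≤ 2. Conversely, {1, 3, 4} is a clique of size 3, and the vertices of any clique must share a bag in every tree decomposition; so some bag has ≥ 3 vertices and tw(G) ≥ 2. Therefore the treewidth is 2.

Treewidth 2.
One optimal decomposition is:
Bags: B1 = {3, 5, 7}  B2 = {3, 4, 5}  B3 = {2, 3, 5}  B4 = {1, 3, 4}  B5 = {3, 5, 6}
Tree: B1–B2, B1–B3, B2–B4, B3–B5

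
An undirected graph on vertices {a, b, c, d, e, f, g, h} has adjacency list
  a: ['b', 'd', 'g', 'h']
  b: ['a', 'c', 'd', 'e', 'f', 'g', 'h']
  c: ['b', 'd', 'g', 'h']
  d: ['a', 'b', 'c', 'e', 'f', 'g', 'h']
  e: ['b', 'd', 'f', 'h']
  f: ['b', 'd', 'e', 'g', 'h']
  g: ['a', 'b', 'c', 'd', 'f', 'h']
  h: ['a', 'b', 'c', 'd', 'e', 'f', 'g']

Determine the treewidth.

A width-4 tree decomposition is:
Bags: B1 = {b, d, f, g, h}  B2 = {b, c, d, g, h}  B3 = {a, b, d, g, h}  B4 = {b, d, e, f, h}
Tree: B1–B2, B2–B3, B1–B4
The largest bag has 5 vertices, giving width 4; this decomposition certifies tw(G) ≤ 4. On the other hand G contains the 5-clique {b, d, f, g, h}. A clique must lie in a single bag of any decomposition, so no decomposition can have width below 4. Hence tw(G) = 4 exactly.

4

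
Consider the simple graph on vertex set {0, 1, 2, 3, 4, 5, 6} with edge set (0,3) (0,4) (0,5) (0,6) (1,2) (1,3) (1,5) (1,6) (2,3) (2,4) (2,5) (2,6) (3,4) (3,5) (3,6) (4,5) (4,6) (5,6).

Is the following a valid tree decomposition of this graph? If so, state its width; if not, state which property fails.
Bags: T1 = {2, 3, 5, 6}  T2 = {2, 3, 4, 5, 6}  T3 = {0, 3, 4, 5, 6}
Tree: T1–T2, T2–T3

A tree decomposition must satisfy three properties: every vertex lies in some bag; for every edge, both endpoints lie together in some bag; and for every vertex, the bags containing it form a connected subtree. Here vertex 1 appears in no bag, so the decomposition is invalid.

No — vertex 1 appears in no bag.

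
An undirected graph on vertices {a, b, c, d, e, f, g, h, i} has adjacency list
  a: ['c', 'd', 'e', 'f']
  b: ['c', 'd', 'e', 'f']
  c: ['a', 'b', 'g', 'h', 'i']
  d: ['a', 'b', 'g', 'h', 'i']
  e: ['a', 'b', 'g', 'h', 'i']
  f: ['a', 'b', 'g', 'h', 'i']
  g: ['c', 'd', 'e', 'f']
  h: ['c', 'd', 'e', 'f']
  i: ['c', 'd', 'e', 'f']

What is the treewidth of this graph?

A width-4 tree decomposition is:
Bags: B1 = {a, c, d, e, f}  B2 = {c, d, e, f, i}  B3 = {b, c, d, e, f}  B4 = {c, d, e, f, g}  B5 = {c, d, e, f, h}
Tree: B1–B2, B2–B3, B3–B4, B4–B5
Each bag holds 5 vertices, so the decomposition has width 4, which upper-bounds the treewidth. For the lower bound: the 5 vertex sets {a,f}, {c,i}, {b,d}, {e}, {g} are disjoint, each induces a connected subgraph, and every pair is joined by at least one edge of G. Contracting each set to a single vertex therefore yields K_{5} as a minor, and since treewidth is minor-monotone, tw(G) ≥ tw(K_{5}) = 4. Combining the bounds, tw(G) = 4.

4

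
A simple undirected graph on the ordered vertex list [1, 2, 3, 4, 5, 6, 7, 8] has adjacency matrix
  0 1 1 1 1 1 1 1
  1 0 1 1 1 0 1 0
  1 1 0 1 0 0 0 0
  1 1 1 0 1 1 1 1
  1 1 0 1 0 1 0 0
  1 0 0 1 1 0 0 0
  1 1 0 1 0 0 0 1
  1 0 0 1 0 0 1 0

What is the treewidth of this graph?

3

A width-3 tree decomposition is:
Bags: B1 = {1, 4, 5, 6}  B2 = {1, 2, 4, 5}  B3 = {1, 2, 4, 7}  B4 = {1, 4, 7, 8}  B5 = {1, 2, 3, 4}
Tree: B1–B2, B2–B3, B3–B4, B2–B5
Each bag holds 4 vertices, so the decomposition has width 3, which upper-bounds the treewidth. Conversely, {1, 4, 7, 8} is a clique of size 4, and the vertices of any clique must share a bag in every tree decomposition; so some bag has ≥ 4 vertices and tw(G) ≥ 3. The upper and lower bounds meet at 3, so that is the treewidth.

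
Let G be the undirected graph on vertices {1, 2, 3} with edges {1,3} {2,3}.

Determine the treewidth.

1

A width-1 tree decomposition is:
Bags: B1 = {2, 3}  B2 = {1, 3}
Tree: B1–B2
The largest bag has 2 vertices, giving width 1; this decomposition certifies tw(G) ≤ 1. G has an edge, so its treewidth is at least 1. Therefore the treewidth is 1.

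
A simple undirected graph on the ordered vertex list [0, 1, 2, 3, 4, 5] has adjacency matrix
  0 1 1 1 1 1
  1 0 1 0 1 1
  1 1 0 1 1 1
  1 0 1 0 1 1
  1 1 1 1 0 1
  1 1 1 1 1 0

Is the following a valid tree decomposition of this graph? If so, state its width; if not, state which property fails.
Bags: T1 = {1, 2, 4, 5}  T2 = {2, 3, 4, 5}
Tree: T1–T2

No — vertex 0 appears in no bag.

A tree decomposition must satisfy three properties: every vertex lies in some bag; for every edge, both endpoints lie together in some bag; and for every vertex, the bags containing it form a connected subtree. Here vertex 0 appears in no bag, so the decomposition is invalid.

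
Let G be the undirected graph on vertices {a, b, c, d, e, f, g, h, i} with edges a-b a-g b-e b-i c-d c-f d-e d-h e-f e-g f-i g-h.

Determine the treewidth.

3

A width-3 tree decomposition is:
Bags: B1 = {c, d, f, i}  B2 = {d, e, f, i}  B3 = {b, d, e, i}  B4 = {b, d, e, h}  B5 = {b, e, g, h}  B6 = {a, b, g, h}
Tree: B1–B2, B2–B3, B3–B4, B4–B5, B5–B6
The largest bag has 4 vertices, giving width 3; this decomposition certifies tw(G) ≤ 3. For the lower bound: the 4 vertex sets {c,f,i}, {d}, {e}, {a,b,g,h} are disjoint, each induces a connected subgraph, and every pair is joined by at least one edge of G. Contracting each set to a single vertex therefore yields K_{4} as a minor, and since treewidth is minor-monotone, tw(G) ≥ tw(K_{4}) = 3. The upper and lower bounds meet at 3, so that is the treewidth.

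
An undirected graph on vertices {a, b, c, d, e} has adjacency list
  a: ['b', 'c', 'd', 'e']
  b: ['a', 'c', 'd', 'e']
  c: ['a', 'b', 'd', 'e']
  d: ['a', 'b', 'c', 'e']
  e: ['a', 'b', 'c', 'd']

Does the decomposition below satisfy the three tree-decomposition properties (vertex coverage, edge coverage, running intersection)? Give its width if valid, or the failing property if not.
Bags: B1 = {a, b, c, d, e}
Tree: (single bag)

Yes; width 4.

Every vertex of G appears in some bag (union = {a, b, c, d, e}); every edge is covered by a bag; and for each vertex v the set of bags containing v is connected in the bag tree. The decomposition is therefore valid. The largest bag has 5 vertices, so the width is 4.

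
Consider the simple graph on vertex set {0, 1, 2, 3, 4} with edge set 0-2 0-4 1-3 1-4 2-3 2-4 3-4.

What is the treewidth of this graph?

A width-2 tree decomposition is:
Bags: B1 = {0, 2, 4}  B2 = {2, 3, 4}  B3 = {1, 3, 4}
Tree: B1–B2, B2–B3
Each bag holds 3 vertices, so the decomposition has width 2, which upper-bounds the treewidth. On the other hand G contains the 3-clique {1, 3, 4}. A clique must lie in a single bag of any decomposition, so no decomposition can have width below 2. Hence tw(G) = 2 exactly.

2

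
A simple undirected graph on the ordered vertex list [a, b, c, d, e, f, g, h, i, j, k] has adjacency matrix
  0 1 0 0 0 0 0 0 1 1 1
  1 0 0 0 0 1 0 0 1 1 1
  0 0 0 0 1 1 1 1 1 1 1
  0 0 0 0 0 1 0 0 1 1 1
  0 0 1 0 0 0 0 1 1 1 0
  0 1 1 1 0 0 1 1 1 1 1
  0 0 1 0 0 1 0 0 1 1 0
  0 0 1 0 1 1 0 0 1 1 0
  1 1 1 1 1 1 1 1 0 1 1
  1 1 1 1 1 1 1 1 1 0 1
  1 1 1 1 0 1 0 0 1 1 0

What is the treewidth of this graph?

A width-4 tree decomposition is:
Bags: B1 = {c, f, i, j, k}  B2 = {c, f, h, i, j}  B3 = {d, f, i, j, k}  B4 = {c, e, h, i, j}  B5 = {c, f, g, i, j}  B6 = {b, f, i, j, k}  B7 = {a, b, i, j, k}
Tree: B1–B2, B1–B3, B2–B4, B2–B5, B3–B6, B6–B7
The largest bag has 5 vertices, giving width 4; this decomposition certifies tw(G) ≤ 4. Conversely, {a, b, i, j, k} is a clique of size 5, and the vertices of any clique must share a bag in every tree decomposition; so some bag has ≥ 5 vertices and tw(G) ≥ 4. Therefore the treewidth is 4.

4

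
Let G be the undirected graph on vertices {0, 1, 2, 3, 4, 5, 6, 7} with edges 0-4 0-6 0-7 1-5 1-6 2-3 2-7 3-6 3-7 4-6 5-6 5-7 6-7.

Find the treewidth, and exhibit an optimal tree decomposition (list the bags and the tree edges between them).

Every bag has size at most 3, so the width is 3 − 1 = 2 and tw(G) ≤ 2. Conversely, {2, 3, 7} is a clique of size 3, and the vertices of any clique must share a bag in every tree decomposition; so some bag has ≥ 3 vertices and tw(G) ≥ 2. The upper and lower bounds meet at 2, so that is the treewidth.

Treewidth 2.
One such decomposition:
Bags: B1 = {3, 6, 7}  B2 = {0, 6, 7}  B3 = {5, 6, 7}  B4 = {0, 4, 6}  B5 = {2, 3, 7}  B6 = {1, 5, 6}
Tree: B1–B2, B2–B3, B2–B4, B1–B5, B3–B6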